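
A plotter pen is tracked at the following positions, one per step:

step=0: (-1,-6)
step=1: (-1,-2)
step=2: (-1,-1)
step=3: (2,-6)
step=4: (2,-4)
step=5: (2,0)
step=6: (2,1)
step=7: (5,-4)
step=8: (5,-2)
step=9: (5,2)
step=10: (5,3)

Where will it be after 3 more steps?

Step-to-step displacements: (+0,+4), (+0,+1), (+3,-5), (+0,+2), (+0,+4), (+0,+1), (+3,-5), (+0,+2), (+0,+4), (+0,+1) — a repeating cycle of length 4.
step 11: apply (+3,-5) → (8,-2)
step 12: apply (+0,+2) → (8,0)
step 13: apply (+0,+4) → (8,4)

(8,4)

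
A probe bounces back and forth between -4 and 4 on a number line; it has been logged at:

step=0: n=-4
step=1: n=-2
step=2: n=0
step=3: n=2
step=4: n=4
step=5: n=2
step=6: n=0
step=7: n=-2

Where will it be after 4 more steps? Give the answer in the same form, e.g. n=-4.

The value reflects between -4 and 4, moving 2 per step.
  step 8: -2 → -4
  step 9: -4 → -2
  step 10: -2 → 0
  step 11: 0 → 2

n=2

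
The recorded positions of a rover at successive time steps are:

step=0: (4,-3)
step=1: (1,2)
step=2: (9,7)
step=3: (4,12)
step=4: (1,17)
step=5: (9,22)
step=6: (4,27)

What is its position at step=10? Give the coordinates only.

The first coordinate repeats the cycle [4, 1, 9] with period 3; step 10 mod 3 = 1, giving 1.
The second coordinate changes by +5 each step, so at step 10 it is -3 + 10·(5) = 47.

(1,47)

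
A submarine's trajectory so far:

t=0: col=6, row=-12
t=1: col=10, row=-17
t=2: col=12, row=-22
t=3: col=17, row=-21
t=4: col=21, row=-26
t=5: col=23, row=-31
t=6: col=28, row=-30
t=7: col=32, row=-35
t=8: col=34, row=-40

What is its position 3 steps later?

Step-to-step displacements: (+4, -5), (+2, -5), (+5, +1), (+4, -5), (+2, -5), (+5, +1), (+4, -5), (+2, -5) — a repeating cycle of length 3.
step 9: apply (+5, +1) → col=39, row=-39
step 10: apply (+4, -5) → col=43, row=-44
step 11: apply (+2, -5) → col=45, row=-49

col=45, row=-49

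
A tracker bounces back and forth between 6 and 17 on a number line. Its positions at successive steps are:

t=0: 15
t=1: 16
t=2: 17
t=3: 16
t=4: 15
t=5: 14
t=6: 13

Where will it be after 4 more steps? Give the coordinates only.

The value travels 1 per step and bounces off the walls at 6 and 17.
  step 7: 13 → 12
  step 8: 12 → 11
  step 9: 11 → 10
  step 10: 10 → 9

9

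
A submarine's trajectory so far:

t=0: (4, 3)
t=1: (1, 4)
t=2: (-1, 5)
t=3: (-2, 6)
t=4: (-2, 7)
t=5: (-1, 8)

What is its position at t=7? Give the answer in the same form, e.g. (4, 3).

Taking differences between consecutive positions: (-3, +1), (-2, +1), (-1, +1), (+0, +1), (+1, +1). These grow by (+1, +0) each step.
step 6: (-1, 8) + (+2, +1) → (1, 9)
step 7: (1, 9) + (+3, +1) → (4, 10)

(4, 10)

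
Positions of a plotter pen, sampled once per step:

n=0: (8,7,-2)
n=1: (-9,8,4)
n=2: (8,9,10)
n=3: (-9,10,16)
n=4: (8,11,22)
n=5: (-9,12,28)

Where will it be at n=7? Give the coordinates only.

The first coordinate repeats the cycle [8, -9] with period 2; step 7 mod 2 = 1, giving -9.
The second coordinate changes by +1 each step, so at step 7 it is 7 + 7·(1) = 14.
The third coordinate changes by +6 each step, so at step 7 it is -2 + 7·(6) = 40.

(-9,14,40)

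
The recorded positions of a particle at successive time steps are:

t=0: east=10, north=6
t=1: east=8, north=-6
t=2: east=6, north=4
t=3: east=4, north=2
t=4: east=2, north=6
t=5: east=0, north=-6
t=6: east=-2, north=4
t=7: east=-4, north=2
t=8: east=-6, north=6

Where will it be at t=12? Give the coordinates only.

The east coordinate changes by -2 each step, so at step 12 it is 10 + 12·(-2) = -14.
The north coordinate repeats the cycle [6, -6, 4, 2] with period 4; step 12 mod 4 = 0, giving 6.

east=-14, north=6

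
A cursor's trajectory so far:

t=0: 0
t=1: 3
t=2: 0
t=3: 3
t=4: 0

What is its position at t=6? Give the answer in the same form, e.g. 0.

0

The jumps are +3, -3, +3, -3 — a geometric progression with ratio -1.
step 5: 0 + 3 → 3
step 6: 3 − 3 → 0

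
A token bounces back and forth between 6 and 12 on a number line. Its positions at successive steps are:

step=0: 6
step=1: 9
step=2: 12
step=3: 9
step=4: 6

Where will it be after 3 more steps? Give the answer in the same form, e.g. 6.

9

The value travels 3 per step and bounces off the walls at 6 and 12.
  step 5: 6 → 9
  step 6: 9 → 12
  step 7: 12 → 9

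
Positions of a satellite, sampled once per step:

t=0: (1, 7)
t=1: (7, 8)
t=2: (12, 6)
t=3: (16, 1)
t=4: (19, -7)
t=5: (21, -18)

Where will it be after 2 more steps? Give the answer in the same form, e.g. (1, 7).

(22, -49)

First differences are (+6, +1), (+5, -2), (+4, -5), (+3, -8), (+2, -11); their common second difference is (-1, -3) (constant acceleration).
step 6: (21, -18) + (+1, -14) → (22, -32)
step 7: (22, -32) + (+0, -17) → (22, -49)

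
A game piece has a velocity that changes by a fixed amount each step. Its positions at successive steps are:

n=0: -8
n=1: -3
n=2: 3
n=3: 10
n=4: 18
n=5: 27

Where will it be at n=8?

60

Taking differences between consecutive positions: +5, +6, +7, +8, +9. These grow by +1 each step.
step 6: 27 + 10 → 37
step 7: 37 + 11 → 48
step 8: 48 + 12 → 60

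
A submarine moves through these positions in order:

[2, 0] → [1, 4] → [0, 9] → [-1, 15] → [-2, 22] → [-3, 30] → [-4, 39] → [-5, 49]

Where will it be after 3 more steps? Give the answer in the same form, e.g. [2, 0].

[-8, 85]

First differences are [-1, +4], [-1, +5], [-1, +6], [-1, +7], [-1, +8], [-1, +9], [-1, +10]; their common second difference is [+0, +1] (constant acceleration).
step 8: [-5, 49] + [-1, +11] → [-6, 60]
step 9: [-6, 60] + [-1, +12] → [-7, 72]
step 10: [-7, 72] + [-1, +13] → [-8, 85]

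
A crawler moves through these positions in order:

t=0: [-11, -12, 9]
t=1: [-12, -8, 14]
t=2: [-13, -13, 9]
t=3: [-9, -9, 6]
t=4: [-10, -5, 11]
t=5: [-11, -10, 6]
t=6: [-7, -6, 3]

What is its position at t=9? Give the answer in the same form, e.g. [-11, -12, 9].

Differencing gives [-1, +4, +5], [-1, -5, -5], [+4, +4, -3], [-1, +4, +5], [-1, -5, -5], [+4, +4, -3]. This is the pattern [-1, +4, +5], [-1, -5, -5], [+4, +4, -3] repeated.
step 7: apply [-1, +4, +5] → [-8, -2, 8]
step 8: apply [-1, -5, -5] → [-9, -7, 3]
step 9: apply [+4, +4, -3] → [-5, -3, 0]

[-5, -3, 0]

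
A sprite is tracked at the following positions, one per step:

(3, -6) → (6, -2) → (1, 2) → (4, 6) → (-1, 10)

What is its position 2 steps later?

Differencing gives (+3, +4), (-5, +4), (+3, +4), (-5, +4). This is the pattern (+3, +4), (-5, +4) repeated.
step 5: apply (+3, +4) → (2, 14)
step 6: apply (-5, +4) → (-3, 18)

(-3, 18)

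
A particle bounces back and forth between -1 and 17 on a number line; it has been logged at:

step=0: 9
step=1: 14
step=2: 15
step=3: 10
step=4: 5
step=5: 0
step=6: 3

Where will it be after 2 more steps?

13

The value travels 5 per step and bounces off the walls at -1 and 17.
  step 7: 3 → 8
  step 8: 8 → 13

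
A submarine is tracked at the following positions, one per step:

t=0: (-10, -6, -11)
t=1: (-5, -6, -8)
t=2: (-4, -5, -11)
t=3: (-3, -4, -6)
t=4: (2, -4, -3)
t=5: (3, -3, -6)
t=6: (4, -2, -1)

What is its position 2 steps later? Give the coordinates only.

(10, -1, -1)

Step-to-step displacements: (+5, +0, +3), (+1, +1, -3), (+1, +1, +5), (+5, +0, +3), (+1, +1, -3), (+1, +1, +5) — a repeating cycle of length 3.
step 7: apply (+5, +0, +3) → (9, -2, 2)
step 8: apply (+1, +1, -3) → (10, -1, -1)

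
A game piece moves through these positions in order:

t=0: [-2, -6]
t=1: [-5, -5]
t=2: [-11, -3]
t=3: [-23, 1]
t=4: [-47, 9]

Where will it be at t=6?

[-191, 57]

Step-to-step displacements: [-3, +1], [-6, +2], [-12, +4], [-24, +8]; each is 2× the previous.
step 5: [-47, 9] + [-48, +16] → [-95, 25]
step 6: [-95, 25] + [-96, +32] → [-191, 57]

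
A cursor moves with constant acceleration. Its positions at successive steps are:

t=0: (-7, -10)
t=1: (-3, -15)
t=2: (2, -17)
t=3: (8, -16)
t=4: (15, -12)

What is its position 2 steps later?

(32, 5)

Successive displacements: (+4, -5), (+5, -2), (+6, +1), (+7, +4) — each changes by (+1, +3).
step 5: (15, -12) + (+8, +7) → (23, -5)
step 6: (23, -5) + (+9, +10) → (32, 5)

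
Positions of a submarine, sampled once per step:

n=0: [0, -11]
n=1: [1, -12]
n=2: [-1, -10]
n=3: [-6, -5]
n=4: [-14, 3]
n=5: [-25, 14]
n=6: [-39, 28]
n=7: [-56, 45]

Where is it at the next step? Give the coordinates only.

Successive displacements: [+1, -1], [-2, +2], [-5, +5], [-8, +8], [-11, +11], [-14, +14], [-17, +17] — each changes by [-3, +3].
step 8: [-56, 45] + [-20, +20] → [-76, 65]

[-76, 65]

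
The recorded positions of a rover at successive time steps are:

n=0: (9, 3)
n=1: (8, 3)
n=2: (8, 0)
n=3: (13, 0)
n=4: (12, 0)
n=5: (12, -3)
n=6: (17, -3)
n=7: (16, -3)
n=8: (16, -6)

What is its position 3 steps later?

Step-to-step displacements: (-1, +0), (+0, -3), (+5, +0), (-1, +0), (+0, -3), (+5, +0), (-1, +0), (+0, -3) — a repeating cycle of length 3.
step 9: apply (+5, +0) → (21, -6)
step 10: apply (-1, +0) → (20, -6)
step 11: apply (+0, -3) → (20, -9)

(20, -9)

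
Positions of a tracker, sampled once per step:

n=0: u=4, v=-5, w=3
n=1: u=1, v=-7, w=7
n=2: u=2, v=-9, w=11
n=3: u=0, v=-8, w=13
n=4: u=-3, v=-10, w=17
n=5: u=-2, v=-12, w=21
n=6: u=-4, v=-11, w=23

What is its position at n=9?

Differencing gives (-3, -2, +4), (+1, -2, +4), (-2, +1, +2), (-3, -2, +4), (+1, -2, +4), (-2, +1, +2). This is the pattern (-3, -2, +4), (+1, -2, +4), (-2, +1, +2) repeated.
step 7: apply (-3, -2, +4) → u=-7, v=-13, w=27
step 8: apply (+1, -2, +4) → u=-6, v=-15, w=31
step 9: apply (-2, +1, +2) → u=-8, v=-14, w=33

u=-8, v=-14, w=33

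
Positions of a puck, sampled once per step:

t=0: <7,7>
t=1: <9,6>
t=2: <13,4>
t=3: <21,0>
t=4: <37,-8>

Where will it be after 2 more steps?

<133,-56>

Step-to-step displacements: <+2,-1>, <+4,-2>, <+8,-4>, <+16,-8>; each is 2× the previous.
step 5: <37,-8> + <+32,-16> → <69,-24>
step 6: <69,-24> + <+64,-32> → <133,-56>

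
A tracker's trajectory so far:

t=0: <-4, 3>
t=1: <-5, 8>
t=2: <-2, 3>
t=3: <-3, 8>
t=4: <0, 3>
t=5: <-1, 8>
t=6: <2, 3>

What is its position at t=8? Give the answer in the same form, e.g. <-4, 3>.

<4, 3>

Differencing gives <-1, +5>, <+3, -5>, <-1, +5>, <+3, -5>, <-1, +5>, <+3, -5>. This is the pattern <-1, +5>, <+3, -5> repeated.
step 7: apply <-1, +5> → <1, 8>
step 8: apply <+3, -5> → <4, 3>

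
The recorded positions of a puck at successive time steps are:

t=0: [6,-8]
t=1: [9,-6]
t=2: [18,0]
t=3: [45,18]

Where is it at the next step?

Step-to-step displacements: [+3,+2], [+9,+6], [+27,+18]; each is 3× the previous.
step 4: [45,18] + [+81,+54] → [126,72]

[126,72]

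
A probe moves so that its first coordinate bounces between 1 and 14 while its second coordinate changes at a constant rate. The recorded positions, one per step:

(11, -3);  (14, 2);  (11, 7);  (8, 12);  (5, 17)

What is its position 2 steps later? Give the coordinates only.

The first coordinate reflects between 1 and 14, moving 3 per step.
  step 5: 5 → 2
  step 6: 2 → 3
The second coordinate changes by +5 each step: at step 6 it is 27.

(3, 27)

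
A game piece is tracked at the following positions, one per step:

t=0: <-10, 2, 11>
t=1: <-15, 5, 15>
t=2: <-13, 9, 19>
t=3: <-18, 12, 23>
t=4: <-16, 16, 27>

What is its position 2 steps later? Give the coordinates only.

Differencing gives <-5, +3, +4>, <+2, +4, +4>, <-5, +3, +4>, <+2, +4, +4>. This is the pattern <-5, +3, +4>, <+2, +4, +4> repeated.
step 5: apply <-5, +3, +4> → <-21, 19, 31>
step 6: apply <+2, +4, +4> → <-19, 23, 35>

<-19, 23, 35>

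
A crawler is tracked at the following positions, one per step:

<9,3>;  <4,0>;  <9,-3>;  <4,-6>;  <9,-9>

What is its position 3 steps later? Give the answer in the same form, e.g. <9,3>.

<4,-18>

The first coordinate repeats the cycle [9, 4] with period 2; step 7 mod 2 = 1, giving 4.
The second coordinate changes by -3 each step, so at step 7 it is 3 + 7·(-3) = -18.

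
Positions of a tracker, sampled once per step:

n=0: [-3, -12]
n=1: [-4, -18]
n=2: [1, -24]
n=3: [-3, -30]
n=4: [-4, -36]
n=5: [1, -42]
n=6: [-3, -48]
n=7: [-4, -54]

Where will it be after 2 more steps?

First: cycles through -3, -4, 1 every 3 steps. Step 9 lands at position 0 of the cycle → -3.
Second: linear, -6 per step → -66 at step 9.

[-3, -66]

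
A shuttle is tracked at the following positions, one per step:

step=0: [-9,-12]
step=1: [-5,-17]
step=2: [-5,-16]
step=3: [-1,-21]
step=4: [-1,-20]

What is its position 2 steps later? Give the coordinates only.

[3,-24]

The moves between consecutive positions are [+4,-5], [+0,+1], [+4,-5], [+0,+1]; they repeat the 2-cycle [[+4,-5], [+0,+1]].
step 5: apply [+4,-5] → [3,-25]
step 6: apply [+0,+1] → [3,-24]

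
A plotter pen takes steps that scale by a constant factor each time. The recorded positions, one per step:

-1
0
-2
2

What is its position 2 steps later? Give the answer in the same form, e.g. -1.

10

Consecutive displacements +1, -2, +4 scale by a factor of -2 each step.
step 4: 2 − 8 → -6
step 5: -6 + 16 → 10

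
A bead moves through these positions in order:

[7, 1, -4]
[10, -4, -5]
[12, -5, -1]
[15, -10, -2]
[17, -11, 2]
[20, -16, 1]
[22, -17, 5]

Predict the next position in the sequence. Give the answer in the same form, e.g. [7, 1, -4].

[25, -22, 4]

Differencing gives [+3, -5, -1], [+2, -1, +4], [+3, -5, -1], [+2, -1, +4], [+3, -5, -1], [+2, -1, +4]. This is the pattern [+3, -5, -1], [+2, -1, +4] repeated.
step 7: apply [+3, -5, -1] → [25, -22, 4]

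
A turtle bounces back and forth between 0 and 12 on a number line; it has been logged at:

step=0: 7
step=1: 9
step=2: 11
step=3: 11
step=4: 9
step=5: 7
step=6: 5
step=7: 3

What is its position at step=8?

The value travels 2 per step and bounces off the walls at 0 and 12.
  step 8: 3 → 1

1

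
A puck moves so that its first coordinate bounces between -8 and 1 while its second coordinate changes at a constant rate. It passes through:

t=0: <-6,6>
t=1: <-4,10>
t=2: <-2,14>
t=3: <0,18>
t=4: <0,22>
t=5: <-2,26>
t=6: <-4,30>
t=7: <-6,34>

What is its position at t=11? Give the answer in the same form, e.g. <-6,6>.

<-2,50>

The first coordinate reflects between -8 and 1, moving 2 per step.
  step 8: -6 → -8
  step 9: -8 → -6
  step 10: -6 → -4
  step 11: -4 → -2
The second coordinate changes by +4 each step: at step 11 it is 50.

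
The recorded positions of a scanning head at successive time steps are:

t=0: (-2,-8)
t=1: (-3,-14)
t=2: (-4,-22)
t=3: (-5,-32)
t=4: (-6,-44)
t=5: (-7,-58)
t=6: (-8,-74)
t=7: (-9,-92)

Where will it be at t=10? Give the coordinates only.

Taking differences between consecutive positions: (-1,-6), (-1,-8), (-1,-10), (-1,-12), (-1,-14), (-1,-16), (-1,-18). These grow by (+0,-2) each step.
step 8: (-9,-92) + (-1,-20) → (-10,-112)
step 9: (-10,-112) + (-1,-22) → (-11,-134)
step 10: (-11,-134) + (-1,-24) → (-12,-158)

(-12,-158)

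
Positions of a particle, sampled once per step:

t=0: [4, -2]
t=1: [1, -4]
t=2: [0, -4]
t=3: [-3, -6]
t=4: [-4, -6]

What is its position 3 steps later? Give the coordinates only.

[-11, -10]

The moves between consecutive positions are [-3, -2], [-1, +0], [-3, -2], [-1, +0]; they repeat the 2-cycle [[-3, -2], [-1, +0]].
step 5: apply [-3, -2] → [-7, -8]
step 6: apply [-1, +0] → [-8, -8]
step 7: apply [-3, -2] → [-11, -10]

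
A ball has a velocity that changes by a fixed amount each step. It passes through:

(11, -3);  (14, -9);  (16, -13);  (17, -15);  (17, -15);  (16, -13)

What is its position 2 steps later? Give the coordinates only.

First differences are (+3, -6), (+2, -4), (+1, -2), (+0, +0), (-1, +2); their common second difference is (-1, +2) (constant acceleration).
step 6: (16, -13) + (-2, +4) → (14, -9)
step 7: (14, -9) + (-3, +6) → (11, -3)

(11, -3)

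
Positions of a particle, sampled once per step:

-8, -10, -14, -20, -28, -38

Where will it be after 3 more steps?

Successive displacements: -2, -4, -6, -8, -10 — each changes by -2.
step 6: -38 − 12 → -50
step 7: -50 − 14 → -64
step 8: -64 − 16 → -80

-80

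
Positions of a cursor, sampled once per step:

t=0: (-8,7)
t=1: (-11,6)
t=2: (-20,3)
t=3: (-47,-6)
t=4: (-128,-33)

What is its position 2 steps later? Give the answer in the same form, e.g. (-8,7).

(-1100,-357)

The jumps are (-3,-1), (-9,-3), (-27,-9), (-81,-27) — a geometric progression with ratio 3.
step 5: (-128,-33) + (-243,-81) → (-371,-114)
step 6: (-371,-114) + (-729,-243) → (-1100,-357)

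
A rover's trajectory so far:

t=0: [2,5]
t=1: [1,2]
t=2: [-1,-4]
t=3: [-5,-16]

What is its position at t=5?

[-29,-88]

Step-to-step displacements: [-1,-3], [-2,-6], [-4,-12]; each is 2× the previous.
step 4: [-5,-16] + [-8,-24] → [-13,-40]
step 5: [-13,-40] + [-16,-48] → [-29,-88]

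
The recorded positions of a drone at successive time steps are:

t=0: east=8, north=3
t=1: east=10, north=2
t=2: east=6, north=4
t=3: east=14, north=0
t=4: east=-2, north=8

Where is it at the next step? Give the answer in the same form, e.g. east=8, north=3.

east=30, north=-8

Step-to-step displacements: (+2, -1), (-4, +2), (+8, -4), (-16, +8); each is -2× the previous.
step 5: east=-2, north=8 + (+32, -16) → east=30, north=-8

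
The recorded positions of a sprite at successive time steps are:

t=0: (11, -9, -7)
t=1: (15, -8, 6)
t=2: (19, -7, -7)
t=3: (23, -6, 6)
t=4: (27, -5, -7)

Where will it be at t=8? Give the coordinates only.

The first coordinate changes by +4 each step, so at step 8 it is 11 + 8·(4) = 43.
The second coordinate changes by +1 each step, so at step 8 it is -9 + 8·(1) = -1.
The third coordinate repeats the cycle [-7, 6] with period 2; step 8 mod 2 = 0, giving -7.

(43, -1, -7)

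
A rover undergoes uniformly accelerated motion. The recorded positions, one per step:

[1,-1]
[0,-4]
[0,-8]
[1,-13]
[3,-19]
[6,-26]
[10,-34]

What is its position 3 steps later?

Successive displacements: [-1,-3], [+0,-4], [+1,-5], [+2,-6], [+3,-7], [+4,-8] — each changes by [+1,-1].
step 7: [10,-34] + [+5,-9] → [15,-43]
step 8: [15,-43] + [+6,-10] → [21,-53]
step 9: [21,-53] + [+7,-11] → [28,-64]

[28,-64]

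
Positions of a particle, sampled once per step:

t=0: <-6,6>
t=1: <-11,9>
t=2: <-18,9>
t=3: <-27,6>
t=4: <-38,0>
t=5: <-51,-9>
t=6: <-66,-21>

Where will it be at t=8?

<-102,-54>

First differences are <-5,+3>, <-7,+0>, <-9,-3>, <-11,-6>, <-13,-9>, <-15,-12>; their common second difference is <-2,-3> (constant acceleration).
step 7: <-66,-21> + <-17,-15> → <-83,-36>
step 8: <-83,-36> + <-19,-18> → <-102,-54>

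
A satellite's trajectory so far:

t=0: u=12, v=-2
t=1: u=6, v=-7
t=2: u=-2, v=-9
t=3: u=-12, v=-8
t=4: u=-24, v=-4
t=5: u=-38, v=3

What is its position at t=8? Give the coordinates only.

u=-92, v=42

Successive displacements: (-6,-5), (-8,-2), (-10,+1), (-12,+4), (-14,+7) — each changes by (-2,+3).
step 6: u=-38, v=3 + (-16,+10) → u=-54, v=13
step 7: u=-54, v=13 + (-18,+13) → u=-72, v=26
step 8: u=-72, v=26 + (-20,+16) → u=-92, v=42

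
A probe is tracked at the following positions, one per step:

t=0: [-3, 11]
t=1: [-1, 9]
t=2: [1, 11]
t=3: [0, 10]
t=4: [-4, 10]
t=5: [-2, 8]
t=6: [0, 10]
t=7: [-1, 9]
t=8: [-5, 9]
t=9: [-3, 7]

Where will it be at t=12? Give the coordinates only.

Differencing gives [+2, -2], [+2, +2], [-1, -1], [-4, +0], [+2, -2], [+2, +2], [-1, -1], [-4, +0], [+2, -2]. This is the pattern [+2, -2], [+2, +2], [-1, -1], [-4, +0] repeated.
step 10: apply [+2, +2] → [-1, 9]
step 11: apply [-1, -1] → [-2, 8]
step 12: apply [-4, +0] → [-6, 8]

[-6, 8]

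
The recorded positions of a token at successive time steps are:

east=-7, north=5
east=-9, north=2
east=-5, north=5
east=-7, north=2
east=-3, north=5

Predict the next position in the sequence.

The moves between consecutive positions are (-2, -3), (+4, +3), (-2, -3), (+4, +3); they repeat the 2-cycle [(-2, -3), (+4, +3)].
step 5: apply (-2, -3) → east=-5, north=2

east=-5, north=2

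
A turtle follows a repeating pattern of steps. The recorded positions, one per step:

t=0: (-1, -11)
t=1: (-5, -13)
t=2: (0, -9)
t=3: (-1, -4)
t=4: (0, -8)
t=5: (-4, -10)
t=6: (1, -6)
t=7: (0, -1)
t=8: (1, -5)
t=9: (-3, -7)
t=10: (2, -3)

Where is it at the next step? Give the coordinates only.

(1, 2)

Step-to-step displacements: (-4, -2), (+5, +4), (-1, +5), (+1, -4), (-4, -2), (+5, +4), (-1, +5), (+1, -4), (-4, -2), (+5, +4) — a repeating cycle of length 4.
step 11: apply (-1, +5) → (1, 2)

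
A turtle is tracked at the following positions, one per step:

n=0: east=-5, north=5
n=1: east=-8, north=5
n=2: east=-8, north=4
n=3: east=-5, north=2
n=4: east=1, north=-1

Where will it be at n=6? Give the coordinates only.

First differences are (-3, +0), (+0, -1), (+3, -2), (+6, -3); their common second difference is (+3, -1) (constant acceleration).
step 5: east=1, north=-1 + (+9, -4) → east=10, north=-5
step 6: east=10, north=-5 + (+12, -5) → east=22, north=-10

east=22, north=-10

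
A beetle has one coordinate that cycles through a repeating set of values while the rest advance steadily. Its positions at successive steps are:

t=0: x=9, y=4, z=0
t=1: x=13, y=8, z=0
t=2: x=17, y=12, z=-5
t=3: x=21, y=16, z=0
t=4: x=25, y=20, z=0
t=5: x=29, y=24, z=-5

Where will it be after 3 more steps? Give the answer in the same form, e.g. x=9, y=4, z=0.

X: linear, +4 per step → 41 at step 8.
Y: linear, +4 per step → 36 at step 8.
Z: cycles through 0, 0, -5 every 3 steps. Step 8 lands at position 2 of the cycle → -5.

x=41, y=36, z=-5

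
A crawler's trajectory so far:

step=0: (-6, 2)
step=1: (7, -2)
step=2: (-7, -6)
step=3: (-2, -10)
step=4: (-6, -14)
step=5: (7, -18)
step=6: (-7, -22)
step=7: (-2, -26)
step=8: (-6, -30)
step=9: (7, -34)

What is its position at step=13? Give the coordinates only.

(7, -50)

First: cycles through -6, 7, -7, -2 every 4 steps. Step 13 lands at position 1 of the cycle → 7.
Second: linear, -4 per step → -50 at step 13.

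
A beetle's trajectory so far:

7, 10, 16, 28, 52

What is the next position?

100

Consecutive displacements +3, +6, +12, +24 scale by a factor of 2 each step.
step 5: 52 + 48 → 100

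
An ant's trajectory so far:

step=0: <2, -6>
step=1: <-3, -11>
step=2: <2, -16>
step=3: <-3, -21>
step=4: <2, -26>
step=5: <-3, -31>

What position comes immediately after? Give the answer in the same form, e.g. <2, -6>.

<2, -36>

First: cycles through 2, -3 every 2 steps. Step 6 lands at position 0 of the cycle → 2.
Second: linear, -5 per step → -36 at step 6.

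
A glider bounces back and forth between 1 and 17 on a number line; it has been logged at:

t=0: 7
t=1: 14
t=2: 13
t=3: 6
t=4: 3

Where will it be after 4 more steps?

3

The value travels 7 per step and bounces off the walls at 1 and 17.
  step 5: 3 → 10
  step 6: 10 → 17
  step 7: 17 → 10
  step 8: 10 → 3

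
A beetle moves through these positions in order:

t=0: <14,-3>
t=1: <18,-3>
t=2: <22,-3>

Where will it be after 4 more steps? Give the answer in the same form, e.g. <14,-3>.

Constant displacement of <+4,+0> per step.
step 3: <22,-3> + <+4,+0> → <26,-3>
step 4: <26,-3> + <+4,+0> → <30,-3>
step 5: <30,-3> + <+4,+0> → <34,-3>
step 6: <34,-3> + <+4,+0> → <38,-3>

<38,-3>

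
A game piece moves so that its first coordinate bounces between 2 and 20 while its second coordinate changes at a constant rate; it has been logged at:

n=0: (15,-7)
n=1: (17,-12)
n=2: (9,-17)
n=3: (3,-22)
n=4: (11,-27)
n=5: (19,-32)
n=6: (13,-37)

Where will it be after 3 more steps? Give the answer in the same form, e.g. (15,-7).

The first coordinate reflects between 2 and 20, moving 8 per step.
  step 7: 13 → 5
  step 8: 5 → 7
  step 9: 7 → 15
The second coordinate changes by -5 each step: at step 9 it is -52.

(15,-52)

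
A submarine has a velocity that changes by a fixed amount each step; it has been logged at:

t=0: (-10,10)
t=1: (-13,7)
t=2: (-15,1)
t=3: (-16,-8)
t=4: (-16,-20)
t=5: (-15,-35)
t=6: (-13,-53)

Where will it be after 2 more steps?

(-6,-98)

Successive displacements: (-3,-3), (-2,-6), (-1,-9), (+0,-12), (+1,-15), (+2,-18) — each changes by (+1,-3).
step 7: (-13,-53) + (+3,-21) → (-10,-74)
step 8: (-10,-74) + (+4,-24) → (-6,-98)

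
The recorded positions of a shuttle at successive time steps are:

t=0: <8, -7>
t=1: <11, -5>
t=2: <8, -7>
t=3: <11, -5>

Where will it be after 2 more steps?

The jumps are <+3, +2>, <-3, -2>, <+3, +2> — a geometric progression with ratio -1.
step 4: <11, -5> + <-3, -2> → <8, -7>
step 5: <8, -7> + <+3, +2> → <11, -5>

<11, -5>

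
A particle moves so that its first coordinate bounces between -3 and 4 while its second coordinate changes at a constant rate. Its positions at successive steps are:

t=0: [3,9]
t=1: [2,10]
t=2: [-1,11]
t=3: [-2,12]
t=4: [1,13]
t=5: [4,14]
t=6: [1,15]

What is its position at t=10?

[3,19]

The first coordinate travels 3 per step and bounces off the walls at -3 and 4.
  step 7: 1 → -2
  step 8: -2 → -1
  step 9: -1 → 2
  step 10: 2 → 3
The second coordinate changes by +1 each step: at step 10 it is 19.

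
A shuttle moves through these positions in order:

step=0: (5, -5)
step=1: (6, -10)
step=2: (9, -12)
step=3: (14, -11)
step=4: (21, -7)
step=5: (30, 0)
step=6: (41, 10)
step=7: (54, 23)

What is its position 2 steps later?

Successive displacements: (+1, -5), (+3, -2), (+5, +1), (+7, +4), (+9, +7), (+11, +10), (+13, +13) — each changes by (+2, +3).
step 8: (54, 23) + (+15, +16) → (69, 39)
step 9: (69, 39) + (+17, +19) → (86, 58)

(86, 58)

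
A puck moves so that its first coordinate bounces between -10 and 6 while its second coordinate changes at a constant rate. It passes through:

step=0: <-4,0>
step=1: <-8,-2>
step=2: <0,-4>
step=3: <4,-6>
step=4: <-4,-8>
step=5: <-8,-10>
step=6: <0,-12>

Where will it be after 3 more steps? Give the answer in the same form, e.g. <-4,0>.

<-8,-18>

The first coordinate reflects between -10 and 6, moving 8 per step.
  step 7: 0 → 4
  step 8: 4 → -4
  step 9: -4 → -8
The second coordinate changes by -2 each step: at step 9 it is -18.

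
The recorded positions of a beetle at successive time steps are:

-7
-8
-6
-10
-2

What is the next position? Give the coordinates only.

Consecutive displacements -1, +2, -4, +8 scale by a factor of -2 each step.
step 5: -2 − 16 → -18

-18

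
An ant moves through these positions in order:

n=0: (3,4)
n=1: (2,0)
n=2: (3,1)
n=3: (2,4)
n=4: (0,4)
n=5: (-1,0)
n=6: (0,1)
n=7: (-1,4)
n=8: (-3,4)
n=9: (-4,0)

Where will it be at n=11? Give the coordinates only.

(-4,4)

The moves between consecutive positions are (-1,-4), (+1,+1), (-1,+3), (-2,+0), (-1,-4), (+1,+1), (-1,+3), (-2,+0), (-1,-4); they repeat the 4-cycle [(-1,-4), (+1,+1), (-1,+3), (-2,+0)].
step 10: apply (+1,+1) → (-3,1)
step 11: apply (-1,+3) → (-4,4)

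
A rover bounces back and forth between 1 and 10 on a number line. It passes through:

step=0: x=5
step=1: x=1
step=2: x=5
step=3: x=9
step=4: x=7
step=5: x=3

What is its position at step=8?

x=9

The value travels 4 per step and bounces off the walls at 1 and 10.
  step 6: 3 → 3
  step 7: 3 → 7
  step 8: 7 → 9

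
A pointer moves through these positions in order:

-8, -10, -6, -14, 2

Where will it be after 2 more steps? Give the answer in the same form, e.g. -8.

The jumps are -2, +4, -8, +16 — a geometric progression with ratio -2.
step 5: 2 − 32 → -30
step 6: -30 + 64 → 34

34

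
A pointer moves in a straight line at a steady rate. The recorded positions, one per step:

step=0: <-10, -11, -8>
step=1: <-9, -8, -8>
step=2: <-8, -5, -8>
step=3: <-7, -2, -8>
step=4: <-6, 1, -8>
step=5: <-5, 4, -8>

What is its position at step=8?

The position changes by <+1, +3, +0> every step.
step 6: <-5, 4, -8> + <+1, +3, +0> → <-4, 7, -8>
step 7: <-4, 7, -8> + <+1, +3, +0> → <-3, 10, -8>
step 8: <-3, 10, -8> + <+1, +3, +0> → <-2, 13, -8>

<-2, 13, -8>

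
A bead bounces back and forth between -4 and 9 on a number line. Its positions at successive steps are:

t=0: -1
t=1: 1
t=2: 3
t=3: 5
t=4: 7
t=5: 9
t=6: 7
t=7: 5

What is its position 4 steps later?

The value reflects between -4 and 9, moving 2 per step.
  step 8: 5 → 3
  step 9: 3 → 1
  step 10: 1 → -1
  step 11: -1 → -3

-3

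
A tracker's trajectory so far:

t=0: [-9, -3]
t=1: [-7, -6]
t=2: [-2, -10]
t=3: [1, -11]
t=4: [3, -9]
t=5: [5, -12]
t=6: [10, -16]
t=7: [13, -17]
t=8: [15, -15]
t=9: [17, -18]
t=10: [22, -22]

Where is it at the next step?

[25, -23]

The moves between consecutive positions are [+2, -3], [+5, -4], [+3, -1], [+2, +2], [+2, -3], [+5, -4], [+3, -1], [+2, +2], [+2, -3], [+5, -4]; they repeat the 4-cycle [[+2, -3], [+5, -4], [+3, -1], [+2, +2]].
step 11: apply [+3, -1] → [25, -23]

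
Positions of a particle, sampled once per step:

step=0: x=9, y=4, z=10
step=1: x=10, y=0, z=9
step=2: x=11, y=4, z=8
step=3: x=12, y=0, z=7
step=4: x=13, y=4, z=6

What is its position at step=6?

x=15, y=4, z=4

The x coordinate changes by +1 each step, so at step 6 it is 9 + 6·(1) = 15.
The y coordinate repeats the cycle [4, 0] with period 2; step 6 mod 2 = 0, giving 4.
The z coordinate changes by -1 each step, so at step 6 it is 10 + 6·(-1) = 4.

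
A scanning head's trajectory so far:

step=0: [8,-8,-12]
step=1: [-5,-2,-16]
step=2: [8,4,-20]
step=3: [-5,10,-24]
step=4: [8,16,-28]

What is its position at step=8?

[8,40,-44]

The first coordinate repeats the cycle [8, -5] with period 2; step 8 mod 2 = 0, giving 8.
The second coordinate changes by +6 each step, so at step 8 it is -8 + 8·(6) = 40.
The third coordinate changes by -4 each step, so at step 8 it is -12 + 8·(-4) = -44.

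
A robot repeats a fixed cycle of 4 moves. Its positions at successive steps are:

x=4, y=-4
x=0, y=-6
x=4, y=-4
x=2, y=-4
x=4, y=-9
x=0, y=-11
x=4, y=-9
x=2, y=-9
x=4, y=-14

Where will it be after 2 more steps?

x=4, y=-14

The moves between consecutive positions are (-4, -2), (+4, +2), (-2, +0), (+2, -5), (-4, -2), (+4, +2), (-2, +0), (+2, -5); they repeat the 4-cycle [(-4, -2), (+4, +2), (-2, +0), (+2, -5)].
step 9: apply (-4, -2) → x=0, y=-16
step 10: apply (+4, +2) → x=4, y=-14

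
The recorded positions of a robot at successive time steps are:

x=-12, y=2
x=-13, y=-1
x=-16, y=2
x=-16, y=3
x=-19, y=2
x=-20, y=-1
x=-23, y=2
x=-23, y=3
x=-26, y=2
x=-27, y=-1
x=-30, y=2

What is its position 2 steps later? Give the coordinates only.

The moves between consecutive positions are (-1,-3), (-3,+3), (+0,+1), (-3,-1), (-1,-3), (-3,+3), (+0,+1), (-3,-1), (-1,-3), (-3,+3); they repeat the 4-cycle [(-1,-3), (-3,+3), (+0,+1), (-3,-1)].
step 11: apply (+0,+1) → x=-30, y=3
step 12: apply (-3,-1) → x=-33, y=2

x=-33, y=2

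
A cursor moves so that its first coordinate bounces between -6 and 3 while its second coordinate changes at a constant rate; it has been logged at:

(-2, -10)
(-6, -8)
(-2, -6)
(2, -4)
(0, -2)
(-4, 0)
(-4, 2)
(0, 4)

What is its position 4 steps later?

(-2, 12)

The first coordinate travels 4 per step and bounces off the walls at -6 and 3.
  step 8: 0 → 2
  step 9: 2 → -2
  step 10: -2 → -6
  step 11: -6 → -2
The second coordinate changes by +2 each step: at step 11 it is 12.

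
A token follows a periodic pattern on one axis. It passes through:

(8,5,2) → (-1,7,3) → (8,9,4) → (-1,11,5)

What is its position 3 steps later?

The first coordinate repeats the cycle [8, -1] with period 2; step 6 mod 2 = 0, giving 8.
The second coordinate changes by +2 each step, so at step 6 it is 5 + 6·(2) = 17.
The third coordinate changes by +1 each step, so at step 6 it is 2 + 6·(1) = 8.

(8,17,8)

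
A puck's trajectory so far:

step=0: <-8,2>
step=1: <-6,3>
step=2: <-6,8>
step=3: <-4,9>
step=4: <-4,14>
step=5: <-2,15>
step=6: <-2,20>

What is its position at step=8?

<0,26>

Differencing gives <+2,+1>, <+0,+5>, <+2,+1>, <+0,+5>, <+2,+1>, <+0,+5>. This is the pattern <+2,+1>, <+0,+5> repeated.
step 7: apply <+2,+1> → <0,21>
step 8: apply <+0,+5> → <0,26>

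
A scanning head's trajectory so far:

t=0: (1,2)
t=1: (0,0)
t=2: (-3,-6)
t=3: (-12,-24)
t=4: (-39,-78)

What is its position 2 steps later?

(-363,-726)

The jumps are (-1,-2), (-3,-6), (-9,-18), (-27,-54) — a geometric progression with ratio 3.
step 5: (-39,-78) + (-81,-162) → (-120,-240)
step 6: (-120,-240) + (-243,-486) → (-363,-726)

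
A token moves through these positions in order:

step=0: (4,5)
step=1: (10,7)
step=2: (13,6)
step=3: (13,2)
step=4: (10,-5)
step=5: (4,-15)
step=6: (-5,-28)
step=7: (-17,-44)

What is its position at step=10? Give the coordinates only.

Taking differences between consecutive positions: (+6,+2), (+3,-1), (+0,-4), (-3,-7), (-6,-10), (-9,-13), (-12,-16). These grow by (-3,-3) each step.
step 8: (-17,-44) + (-15,-19) → (-32,-63)
step 9: (-32,-63) + (-18,-22) → (-50,-85)
step 10: (-50,-85) + (-21,-25) → (-71,-110)

(-71,-110)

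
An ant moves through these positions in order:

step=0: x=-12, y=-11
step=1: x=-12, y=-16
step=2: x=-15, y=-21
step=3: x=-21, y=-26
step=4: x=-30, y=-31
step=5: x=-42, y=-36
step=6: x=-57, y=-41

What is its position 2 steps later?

x=-96, y=-51

Successive displacements: (+0, -5), (-3, -5), (-6, -5), (-9, -5), (-12, -5), (-15, -5) — each changes by (-3, +0).
step 7: x=-57, y=-41 + (-18, -5) → x=-75, y=-46
step 8: x=-75, y=-46 + (-21, -5) → x=-96, y=-51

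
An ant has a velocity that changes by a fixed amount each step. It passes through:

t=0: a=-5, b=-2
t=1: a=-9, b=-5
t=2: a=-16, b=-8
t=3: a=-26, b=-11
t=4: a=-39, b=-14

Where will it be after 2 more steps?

Taking differences between consecutive positions: (-4,-3), (-7,-3), (-10,-3), (-13,-3). These grow by (-3,+0) each step.
step 5: a=-39, b=-14 + (-16,-3) → a=-55, b=-17
step 6: a=-55, b=-17 + (-19,-3) → a=-74, b=-20

a=-74, b=-20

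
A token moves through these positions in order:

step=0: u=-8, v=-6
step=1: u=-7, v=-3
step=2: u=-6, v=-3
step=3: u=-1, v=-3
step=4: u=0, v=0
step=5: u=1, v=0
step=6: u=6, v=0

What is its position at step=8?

Step-to-step displacements: (+1, +3), (+1, +0), (+5, +0), (+1, +3), (+1, +0), (+5, +0) — a repeating cycle of length 3.
step 7: apply (+1, +3) → u=7, v=3
step 8: apply (+1, +0) → u=8, v=3

u=8, v=3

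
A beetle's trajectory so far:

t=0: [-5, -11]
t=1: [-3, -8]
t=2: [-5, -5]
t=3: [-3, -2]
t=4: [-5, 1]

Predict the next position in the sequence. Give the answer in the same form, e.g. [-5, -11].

The first coordinate repeats the cycle [-5, -3] with period 2; step 5 mod 2 = 1, giving -3.
The second coordinate changes by +3 each step, so at step 5 it is -11 + 5·(3) = 4.

[-3, 4]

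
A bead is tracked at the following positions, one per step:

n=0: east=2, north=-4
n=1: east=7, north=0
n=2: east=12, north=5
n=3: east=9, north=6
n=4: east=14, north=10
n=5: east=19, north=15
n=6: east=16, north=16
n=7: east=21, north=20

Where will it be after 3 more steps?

east=28, north=30

The moves between consecutive positions are (+5,+4), (+5,+5), (-3,+1), (+5,+4), (+5,+5), (-3,+1), (+5,+4); they repeat the 3-cycle [(+5,+4), (+5,+5), (-3,+1)].
step 8: apply (+5,+5) → east=26, north=25
step 9: apply (-3,+1) → east=23, north=26
step 10: apply (+5,+4) → east=28, north=30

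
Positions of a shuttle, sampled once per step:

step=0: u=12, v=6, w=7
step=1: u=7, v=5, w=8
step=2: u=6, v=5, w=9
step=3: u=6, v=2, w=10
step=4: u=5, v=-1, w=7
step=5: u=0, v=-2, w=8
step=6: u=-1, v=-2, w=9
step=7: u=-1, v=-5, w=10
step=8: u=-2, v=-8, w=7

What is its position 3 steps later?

u=-8, v=-12, w=10

The moves between consecutive positions are (-5, -1, +1), (-1, +0, +1), (+0, -3, +1), (-1, -3, -3), (-5, -1, +1), (-1, +0, +1), (+0, -3, +1), (-1, -3, -3); they repeat the 4-cycle [(-5, -1, +1), (-1, +0, +1), (+0, -3, +1), (-1, -3, -3)].
step 9: apply (-5, -1, +1) → u=-7, v=-9, w=8
step 10: apply (-1, +0, +1) → u=-8, v=-9, w=9
step 11: apply (+0, -3, +1) → u=-8, v=-12, w=10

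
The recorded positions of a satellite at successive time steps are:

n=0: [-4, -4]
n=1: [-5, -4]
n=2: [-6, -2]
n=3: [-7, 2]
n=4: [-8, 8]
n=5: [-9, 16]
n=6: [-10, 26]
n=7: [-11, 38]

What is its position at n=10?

[-14, 86]

Taking differences between consecutive positions: [-1, +0], [-1, +2], [-1, +4], [-1, +6], [-1, +8], [-1, +10], [-1, +12]. These grow by [+0, +2] each step.
step 8: [-11, 38] + [-1, +14] → [-12, 52]
step 9: [-12, 52] + [-1, +16] → [-13, 68]
step 10: [-13, 68] + [-1, +18] → [-14, 86]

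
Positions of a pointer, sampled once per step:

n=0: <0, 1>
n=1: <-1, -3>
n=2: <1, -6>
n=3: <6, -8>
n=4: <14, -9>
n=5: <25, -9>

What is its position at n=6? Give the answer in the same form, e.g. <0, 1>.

<39, -8>

Successive displacements: <-1, -4>, <+2, -3>, <+5, -2>, <+8, -1>, <+11, +0> — each changes by <+3, +1>.
step 6: <25, -9> + <+14, +1> → <39, -8>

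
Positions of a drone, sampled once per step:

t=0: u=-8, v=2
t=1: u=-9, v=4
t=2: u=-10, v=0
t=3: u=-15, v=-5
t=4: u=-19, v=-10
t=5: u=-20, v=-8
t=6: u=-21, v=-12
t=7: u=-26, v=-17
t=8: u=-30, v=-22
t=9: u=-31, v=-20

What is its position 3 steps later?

Differencing gives (-1,+2), (-1,-4), (-5,-5), (-4,-5), (-1,+2), (-1,-4), (-5,-5), (-4,-5), (-1,+2). This is the pattern (-1,+2), (-1,-4), (-5,-5), (-4,-5) repeated.
step 10: apply (-1,-4) → u=-32, v=-24
step 11: apply (-5,-5) → u=-37, v=-29
step 12: apply (-4,-5) → u=-41, v=-34

u=-41, v=-34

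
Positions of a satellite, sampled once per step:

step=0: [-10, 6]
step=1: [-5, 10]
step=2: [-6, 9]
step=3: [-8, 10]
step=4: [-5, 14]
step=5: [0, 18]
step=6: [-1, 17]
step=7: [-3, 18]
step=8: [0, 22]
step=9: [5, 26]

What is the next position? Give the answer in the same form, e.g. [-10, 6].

Step-to-step displacements: [+5, +4], [-1, -1], [-2, +1], [+3, +4], [+5, +4], [-1, -1], [-2, +1], [+3, +4], [+5, +4] — a repeating cycle of length 4.
step 10: apply [-1, -1] → [4, 25]

[4, 25]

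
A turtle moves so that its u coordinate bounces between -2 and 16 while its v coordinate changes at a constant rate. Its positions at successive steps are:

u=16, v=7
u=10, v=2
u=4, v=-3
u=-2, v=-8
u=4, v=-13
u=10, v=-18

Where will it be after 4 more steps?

u=-2, v=-38

The u coordinate reflects between -2 and 16, moving 6 per step.
  step 6: 10 → 16
  step 7: 16 → 10
  step 8: 10 → 4
  step 9: 4 → -2
The v coordinate changes by -5 each step: at step 9 it is -38.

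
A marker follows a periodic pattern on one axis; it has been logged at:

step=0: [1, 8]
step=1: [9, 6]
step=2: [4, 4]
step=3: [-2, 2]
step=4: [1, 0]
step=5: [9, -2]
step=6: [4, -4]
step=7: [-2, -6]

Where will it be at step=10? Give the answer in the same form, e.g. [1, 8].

The first coordinate repeats the cycle [1, 9, 4, -2] with period 4; step 10 mod 4 = 2, giving 4.
The second coordinate changes by -2 each step, so at step 10 it is 8 + 10·(-2) = -12.

[4, -12]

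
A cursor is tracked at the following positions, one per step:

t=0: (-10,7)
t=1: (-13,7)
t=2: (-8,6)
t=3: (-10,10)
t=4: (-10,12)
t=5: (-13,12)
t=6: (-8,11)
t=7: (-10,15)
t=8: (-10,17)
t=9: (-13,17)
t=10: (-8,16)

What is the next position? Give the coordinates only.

Differencing gives (-3,+0), (+5,-1), (-2,+4), (+0,+2), (-3,+0), (+5,-1), (-2,+4), (+0,+2), (-3,+0), (+5,-1). This is the pattern (-3,+0), (+5,-1), (-2,+4), (+0,+2) repeated.
step 11: apply (-2,+4) → (-10,20)

(-10,20)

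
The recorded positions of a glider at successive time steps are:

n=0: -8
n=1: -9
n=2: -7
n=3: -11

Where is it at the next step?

Step-to-step displacements: -1, +2, -4; each is -2× the previous.
step 4: -11 + 8 → -3

-3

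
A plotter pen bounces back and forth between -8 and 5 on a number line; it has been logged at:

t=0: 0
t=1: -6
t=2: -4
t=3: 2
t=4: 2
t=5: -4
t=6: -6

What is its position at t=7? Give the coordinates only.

0

The value reflects between -8 and 5, moving 6 per step.
  step 7: -6 → 0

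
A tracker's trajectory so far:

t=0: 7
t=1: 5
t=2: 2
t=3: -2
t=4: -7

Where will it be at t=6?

First differences are -2, -3, -4, -5; their common second difference is -1 (constant acceleration).
step 5: -7 − 6 → -13
step 6: -13 − 7 → -20

-20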